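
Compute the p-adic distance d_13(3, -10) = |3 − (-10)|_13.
d_13(3, -10) = 1/13

Step 1 — x − y = 3 − (-10) = 13. Step 2 — v_13(13) = 1 (factor: 13 = (13^1 · 1); the sign does not affect v_p). Step 3 — |x − y|_13 = 13^{-1} = 1/13.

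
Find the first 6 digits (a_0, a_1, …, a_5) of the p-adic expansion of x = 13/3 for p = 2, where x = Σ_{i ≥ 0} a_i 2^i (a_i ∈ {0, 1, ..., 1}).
(a_0, …, a_5) = (1, 1, 1, 1, 0, 1)

v_2(13/3) = 0 (numerator and denominator both coprime to 2), so x ∈ ℤ_2^×. Compute digits iteratively via a_i = x_i mod 2, x_{i+1} = (x_i − a_i)/2, with x_0 = x:
  x_0 = 13/3;  a_0 = 1;  x_1 = (x_0 − 1)/2 = 5/3
  x_1 = 5/3;  a_1 = 1;  x_2 = (x_1 − 1)/2 = 1/3
  x_2 = 1/3;  a_2 = 1;  x_3 = (x_2 − 1)/2 = -1/3
  x_3 = -1/3;  a_3 = 1;  x_4 = (x_3 − 1)/2 = -2/3
  x_4 = -2/3;  a_4 = 0;  x_5 = (x_4 − 0)/2 = -1/3
  x_5 = -1/3;  a_5 = 1;  x_6 = (x_5 − 1)/2 = -2/3
Digits: (1, 1, 1, 1, 0, 1).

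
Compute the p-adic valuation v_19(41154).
v_19(41154) = 3

v_19(n) is the largest exponent k such that 19^k divides n. Factor out: 41154 = 19^3 · 6. (Sign doesn't affect v_p.) So v_19(41154) = 3.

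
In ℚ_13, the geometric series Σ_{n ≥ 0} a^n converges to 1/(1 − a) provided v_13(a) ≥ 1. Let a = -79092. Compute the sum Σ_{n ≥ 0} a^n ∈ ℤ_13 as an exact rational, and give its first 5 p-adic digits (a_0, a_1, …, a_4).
Σ a^n = 1/(1 − a) = 1/79093;  first 5 digits = (1, 0, 0, 3, 10)

v_13(a) = 3 ≥ 1, so the series converges in ℤ_13 to 1/(1 − a) = 1/(1 − (-79092)) = 1/79093. Expand this rational in ℤ_13: compute digits iteratively via d_i = x_i mod 13, x_{i+1} = (x_i − d_i)/13. The first 5 digits are (1, 0, 0, 3, 10).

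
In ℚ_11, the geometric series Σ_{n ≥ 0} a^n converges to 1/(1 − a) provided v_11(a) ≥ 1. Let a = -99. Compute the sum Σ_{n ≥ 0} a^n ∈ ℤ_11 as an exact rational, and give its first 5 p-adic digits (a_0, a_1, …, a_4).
Σ a^n = 1/(1 − a) = 1/100;  first 5 digits = (1, 2, 3, 4, 5)

v_11(a) = 1 ≥ 1, so the series converges in ℤ_11 to 1/(1 − a) = 1/(1 − (-99)) = 1/100. Expand this rational in ℤ_11: compute digits iteratively via d_i = x_i mod 11, x_{i+1} = (x_i − d_i)/11. The first 5 digits are (1, 2, 3, 4, 5).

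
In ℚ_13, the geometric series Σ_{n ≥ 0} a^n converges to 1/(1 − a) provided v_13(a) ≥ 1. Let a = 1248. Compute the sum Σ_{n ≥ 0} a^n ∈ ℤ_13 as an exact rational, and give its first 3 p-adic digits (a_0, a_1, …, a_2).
Σ a^n = 1/(1 − a) = -1/1247;  first 3 digits = (1, 5, 6)

v_13(a) = 1 ≥ 1, so the series converges in ℤ_13 to 1/(1 − a) = 1/(1 − 1248) = -1/1247. Expand this rational in ℤ_13: compute digits iteratively via d_i = x_i mod 13, x_{i+1} = (x_i − d_i)/13. The first 3 digits are (1, 5, 6).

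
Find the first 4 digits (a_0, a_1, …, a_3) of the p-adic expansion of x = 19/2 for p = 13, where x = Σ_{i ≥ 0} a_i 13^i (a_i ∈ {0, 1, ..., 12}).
(a_0, …, a_3) = (3, 7, 6, 6)

v_13(19/2) = 0 (numerator and denominator both coprime to 13), so x ∈ ℤ_13^×. Compute digits iteratively via a_i = x_i mod 13, x_{i+1} = (x_i − a_i)/13, with x_0 = x:
  x_0 = 19/2;  a_0 = 3;  x_1 = (x_0 − 3)/13 = 1/2
  x_1 = 1/2;  a_1 = 7;  x_2 = (x_1 − 7)/13 = -1/2
  x_2 = -1/2;  a_2 = 6;  x_3 = (x_2 − 6)/13 = -1/2
  x_3 = -1/2;  a_3 = 6;  x_4 = (x_3 − 6)/13 = -1/2
Digits: (3, 7, 6, 6).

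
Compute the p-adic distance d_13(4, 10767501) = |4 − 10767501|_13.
d_13(4, 10767501) = 1/371293

Step 1 — x − y = 4 − 10767501 = -10767497. Step 2 — v_13(-10767497) = 5 (factor: -10767497 = −(13^5 · 29); the sign does not affect v_p). Step 3 — |x − y|_13 = 13^{-5} = 1/371293.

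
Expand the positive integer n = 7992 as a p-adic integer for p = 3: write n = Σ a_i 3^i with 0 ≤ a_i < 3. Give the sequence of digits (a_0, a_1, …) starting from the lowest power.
(a_0, a_1, …) = (0, 0, 0, 2, 2, 2, 1, 0, 1)

Repeated division by 3 gives the digits low-to-high: 7992 = 2·3^3 + 2·3^4 + 2·3^5 + 1·3^6 + 1·3^8. Digit sequence: (0, 0, 0, 2, 2, 2, 1, 0, 1).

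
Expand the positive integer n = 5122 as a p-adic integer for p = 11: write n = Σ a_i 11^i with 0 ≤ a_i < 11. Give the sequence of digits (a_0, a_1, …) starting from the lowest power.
(a_0, a_1, …) = (7, 3, 9, 3)

Repeated division by 11 gives the digits low-to-high: 5122 = 7 + 3·11^1 + 9·11^2 + 3·11^3. Digit sequence: (7, 3, 9, 3).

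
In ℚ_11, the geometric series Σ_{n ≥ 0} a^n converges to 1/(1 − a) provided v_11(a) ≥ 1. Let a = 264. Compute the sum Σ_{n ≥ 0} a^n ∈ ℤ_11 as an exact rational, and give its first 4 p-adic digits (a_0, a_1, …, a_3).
Σ a^n = 1/(1 − a) = -1/263;  first 4 digits = (1, 2, 6, 5)

v_11(a) = 1 ≥ 1, so the series converges in ℤ_11 to 1/(1 − a) = 1/(1 − 264) = -1/263. Expand this rational in ℤ_11: compute digits iteratively via d_i = x_i mod 11, x_{i+1} = (x_i − d_i)/11. The first 4 digits are (1, 2, 6, 5).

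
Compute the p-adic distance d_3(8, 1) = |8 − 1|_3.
d_3(8, 1) = 1

Step 1 — x − y = 8 − 1 = 7. Step 2 — v_3(7) = 0 (factor: 7 = (3^0 · 7); the sign does not affect v_p). Step 3 — |x − y|_3 = 3^{0} = 1.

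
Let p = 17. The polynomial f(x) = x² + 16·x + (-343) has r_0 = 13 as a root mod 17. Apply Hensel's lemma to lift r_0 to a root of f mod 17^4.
r_3 = 34761 (mod 83521)

Hensel: r_{i+1} = r_i − f(r_i)·(f′(r_i))^{-1} mod 17^{i+2}, f′(x) = 2x + 16. Iterate:
  r_0 = 13 (mod 17)
  r_1 = 81 (mod 289)
  r_2 = 370 (mod 4913)
  r_3 = 34761 (mod 83521)
Final: r = 34761 satisfies f(r) ≡ 0 mod 17^4.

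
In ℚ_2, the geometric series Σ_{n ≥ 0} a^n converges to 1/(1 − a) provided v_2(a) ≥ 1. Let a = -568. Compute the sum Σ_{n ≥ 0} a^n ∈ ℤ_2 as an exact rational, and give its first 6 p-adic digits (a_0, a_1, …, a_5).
Σ a^n = 1/(1 − a) = 1/569;  first 6 digits = (1, 0, 0, 1, 0, 0)

v_2(a) = 3 ≥ 1, so the series converges in ℤ_2 to 1/(1 − a) = 1/(1 − (-568)) = 1/569. Expand this rational in ℤ_2: compute digits iteratively via d_i = x_i mod 2, x_{i+1} = (x_i − d_i)/2. The first 6 digits are (1, 0, 0, 1, 0, 0).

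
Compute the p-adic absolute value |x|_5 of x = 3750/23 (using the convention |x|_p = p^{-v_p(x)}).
|3750/23|_5 = 1/625

Step 1 — compute v_5(x) by factoring powers of 5 out of the numerator and denominator: v_5(3750/23) = 4. Step 2 — apply |x|_p = p^{-v_p(x)} = 5^{-4} = 1/625.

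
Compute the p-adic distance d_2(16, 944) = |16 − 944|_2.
d_2(16, 944) = 1/32

Step 1 — x − y = 16 − 944 = -928. Step 2 — v_2(-928) = 5 (factor: -928 = −(2^5 · 29); the sign does not affect v_p). Step 3 — |x − y|_2 = 2^{-5} = 1/32.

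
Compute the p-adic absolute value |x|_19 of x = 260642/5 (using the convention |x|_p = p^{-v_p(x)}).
|260642/5|_19 = 1/130321

Step 1 — compute v_19(x) by factoring powers of 19 out of the numerator and denominator: v_19(260642/5) = 4. Step 2 — apply |x|_p = p^{-v_p(x)} = 19^{-4} = 1/130321.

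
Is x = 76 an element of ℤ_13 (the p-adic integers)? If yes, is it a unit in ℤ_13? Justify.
x ∈ ℤ_13^× (unit); v_13(x) = 0

ℤ_13 = {x ∈ ℚ_13 : v_13(x) ≥ 0} and ℤ_13^× = {x ∈ ℤ_13 : v_13(x) = 0}. Here v_13(76) = v_13(num) − v_13(den) = 0; compare against these criteria.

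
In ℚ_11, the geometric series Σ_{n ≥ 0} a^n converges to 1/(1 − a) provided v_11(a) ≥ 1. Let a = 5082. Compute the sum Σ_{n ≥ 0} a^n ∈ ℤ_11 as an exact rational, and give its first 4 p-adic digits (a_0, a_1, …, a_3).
Σ a^n = 1/(1 − a) = -1/5081;  first 4 digits = (1, 0, 9, 3)

v_11(a) = 2 ≥ 1, so the series converges in ℤ_11 to 1/(1 − a) = 1/(1 − 5082) = -1/5081. Expand this rational in ℤ_11: compute digits iteratively via d_i = x_i mod 11, x_{i+1} = (x_i − d_i)/11. The first 4 digits are (1, 0, 9, 3).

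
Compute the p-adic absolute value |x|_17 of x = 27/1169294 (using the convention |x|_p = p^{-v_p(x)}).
|27/1169294|_17 = 83521

Step 1 — compute v_17(x) by factoring powers of 17 out of the numerator and denominator: v_17(27/1169294) = -4. Step 2 — apply |x|_p = p^{-v_p(x)} = 17^{4} = 83521.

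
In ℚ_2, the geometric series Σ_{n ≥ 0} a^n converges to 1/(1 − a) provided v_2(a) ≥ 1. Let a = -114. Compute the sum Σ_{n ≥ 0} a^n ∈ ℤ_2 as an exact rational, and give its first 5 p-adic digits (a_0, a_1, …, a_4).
Σ a^n = 1/(1 − a) = 1/115;  first 5 digits = (1, 1, 0, 1, 1)

v_2(a) = 1 ≥ 1, so the series converges in ℤ_2 to 1/(1 − a) = 1/(1 − (-114)) = 1/115. Expand this rational in ℤ_2: compute digits iteratively via d_i = x_i mod 2, x_{i+1} = (x_i − d_i)/2. The first 5 digits are (1, 1, 0, 1, 1).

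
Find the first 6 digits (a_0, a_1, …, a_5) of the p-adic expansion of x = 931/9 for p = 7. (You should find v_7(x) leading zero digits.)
(a_0, …, a_5) = (0, 0, 6, 1, 6, 3)

v_7(931/9) = 2, so a_0 = ... = a_1 = 0. Factor out: x = 7^2 · u with u = 19/9 a unit in ℤ_7. Expand u iteratively via a_{v+i} = u_i mod 7, u_{i+1} = (u_i − a_{v+i})/7:
  u_0 = 19/9;  a_2 = 6;  u_1 = (u_0 − 6)/7 = -5/9
  u_1 = -5/9;  a_3 = 1;  u_2 = (u_1 − 1)/7 = -2/9
  u_2 = -2/9;  a_4 = 6;  u_3 = (u_2 − 6)/7 = -8/9
  u_3 = -8/9;  a_5 = 3;  u_4 = (u_3 − 3)/7 = -5/9
Digits: (0, 0, 6, 1, 6, 3).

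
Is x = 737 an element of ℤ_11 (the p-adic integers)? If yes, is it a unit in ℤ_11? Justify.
x ∈ ℤ_11 but not a unit; v_11(x) = 1 > 0

ℤ_11 = {x ∈ ℚ_11 : v_11(x) ≥ 0} and ℤ_11^× = {x ∈ ℤ_11 : v_11(x) = 0}. Here v_11(737) = v_11(num) − v_11(den) = 1; compare against these criteria.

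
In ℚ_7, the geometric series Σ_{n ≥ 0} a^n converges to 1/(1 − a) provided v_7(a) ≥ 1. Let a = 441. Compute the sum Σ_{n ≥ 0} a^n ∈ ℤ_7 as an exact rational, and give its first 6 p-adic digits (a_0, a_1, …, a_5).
Σ a^n = 1/(1 − a) = -1/440;  first 6 digits = (1, 0, 2, 1, 4, 4)

v_7(a) = 2 ≥ 1, so the series converges in ℤ_7 to 1/(1 − a) = 1/(1 − 441) = -1/440. Expand this rational in ℤ_7: compute digits iteratively via d_i = x_i mod 7, x_{i+1} = (x_i − d_i)/7. The first 6 digits are (1, 0, 2, 1, 4, 4).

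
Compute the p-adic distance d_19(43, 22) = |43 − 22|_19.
d_19(43, 22) = 1

Step 1 — x − y = 43 − 22 = 21. Step 2 — v_19(21) = 0 (factor: 21 = (19^0 · 21); the sign does not affect v_p). Step 3 — |x − y|_19 = 19^{0} = 1.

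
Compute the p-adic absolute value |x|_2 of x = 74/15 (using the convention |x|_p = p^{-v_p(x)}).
|74/15|_2 = 1/2

Step 1 — compute v_2(x) by factoring powers of 2 out of the numerator and denominator: v_2(74/15) = 1. Step 2 — apply |x|_p = p^{-v_p(x)} = 2^{-1} = 1/2.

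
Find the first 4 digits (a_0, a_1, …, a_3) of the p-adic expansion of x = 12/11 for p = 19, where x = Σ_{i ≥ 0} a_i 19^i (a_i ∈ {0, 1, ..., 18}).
(a_0, …, a_3) = (8, 10, 15, 13)

v_19(12/11) = 0 (numerator and denominator both coprime to 19), so x ∈ ℤ_19^×. Compute digits iteratively via a_i = x_i mod 19, x_{i+1} = (x_i − a_i)/19, with x_0 = x:
  x_0 = 12/11;  a_0 = 8;  x_1 = (x_0 − 8)/19 = -4/11
  x_1 = -4/11;  a_1 = 10;  x_2 = (x_1 − 10)/19 = -6/11
  x_2 = -6/11;  a_2 = 15;  x_3 = (x_2 − 15)/19 = -9/11
  x_3 = -9/11;  a_3 = 13;  x_4 = (x_3 − 13)/19 = -8/11
Digits: (8, 10, 15, 13).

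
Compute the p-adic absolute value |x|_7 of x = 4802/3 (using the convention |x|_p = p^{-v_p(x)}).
|4802/3|_7 = 1/2401

Step 1 — compute v_7(x) by factoring powers of 7 out of the numerator and denominator: v_7(4802/3) = 4. Step 2 — apply |x|_p = p^{-v_p(x)} = 7^{-4} = 1/2401.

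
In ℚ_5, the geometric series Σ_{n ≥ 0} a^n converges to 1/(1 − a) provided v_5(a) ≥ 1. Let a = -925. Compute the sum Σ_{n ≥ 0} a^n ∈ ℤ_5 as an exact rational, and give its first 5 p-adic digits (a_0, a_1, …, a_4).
Σ a^n = 1/(1 − a) = 1/926;  first 5 digits = (1, 0, 3, 2, 2)

v_5(a) = 2 ≥ 1, so the series converges in ℤ_5 to 1/(1 − a) = 1/(1 − (-925)) = 1/926. Expand this rational in ℤ_5: compute digits iteratively via d_i = x_i mod 5, x_{i+1} = (x_i − d_i)/5. The first 5 digits are (1, 0, 3, 2, 2).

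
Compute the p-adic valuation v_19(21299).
v_19(21299) = 2

v_19(n) is the largest exponent k such that 19^k divides n. Factor out: 21299 = 19^2 · 59. (Sign doesn't affect v_p.) So v_19(21299) = 2.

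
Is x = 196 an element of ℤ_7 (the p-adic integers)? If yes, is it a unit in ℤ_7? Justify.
x ∈ ℤ_7 but not a unit; v_7(x) = 2 > 0

ℤ_7 = {x ∈ ℚ_7 : v_7(x) ≥ 0} and ℤ_7^× = {x ∈ ℤ_7 : v_7(x) = 0}. Here v_7(196) = v_7(num) − v_7(den) = 2; compare against these criteria.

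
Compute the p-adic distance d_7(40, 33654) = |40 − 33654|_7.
d_7(40, 33654) = 1/16807

Step 1 — x − y = 40 − 33654 = -33614. Step 2 — v_7(-33614) = 5 (factor: -33614 = −(7^5 · 2); the sign does not affect v_p). Step 3 — |x − y|_7 = 7^{-5} = 1/16807.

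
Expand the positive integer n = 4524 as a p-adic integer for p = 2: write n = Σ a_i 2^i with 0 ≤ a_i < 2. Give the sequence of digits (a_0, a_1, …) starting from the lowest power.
(a_0, a_1, …) = (0, 0, 1, 1, 0, 1, 0, 1, 1, 0, 0, 0, 1)

Repeated division by 2 gives the digits low-to-high: 4524 = 1·2^2 + 1·2^3 + 1·2^5 + 1·2^7 + 1·2^8 + 1·2^12. Digit sequence: (0, 0, 1, 1, 0, 1, 0, 1, 1, 0, 0, 0, 1).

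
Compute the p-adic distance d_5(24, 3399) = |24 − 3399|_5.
d_5(24, 3399) = 1/125

Step 1 — x − y = 24 − 3399 = -3375. Step 2 — v_5(-3375) = 3 (factor: -3375 = −(5^3 · 27); the sign does not affect v_p). Step 3 — |x − y|_5 = 5^{-3} = 1/125.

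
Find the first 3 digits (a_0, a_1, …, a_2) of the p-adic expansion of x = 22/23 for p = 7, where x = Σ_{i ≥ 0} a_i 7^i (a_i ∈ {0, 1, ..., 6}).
(a_0, …, a_2) = (4, 2, 3)

v_7(22/23) = 0 (numerator and denominator both coprime to 7), so x ∈ ℤ_7^×. Compute digits iteratively via a_i = x_i mod 7, x_{i+1} = (x_i − a_i)/7, with x_0 = x:
  x_0 = 22/23;  a_0 = 4;  x_1 = (x_0 − 4)/7 = -10/23
  x_1 = -10/23;  a_1 = 2;  x_2 = (x_1 − 2)/7 = -8/23
  x_2 = -8/23;  a_2 = 3;  x_3 = (x_2 − 3)/7 = -11/23
Digits: (4, 2, 3).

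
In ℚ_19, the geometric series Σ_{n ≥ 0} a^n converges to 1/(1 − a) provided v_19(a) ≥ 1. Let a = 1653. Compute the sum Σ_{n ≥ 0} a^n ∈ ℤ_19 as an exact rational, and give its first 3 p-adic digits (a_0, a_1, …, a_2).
Σ a^n = 1/(1 − a) = -1/1652;  first 3 digits = (1, 11, 11)

v_19(a) = 1 ≥ 1, so the series converges in ℤ_19 to 1/(1 − a) = 1/(1 − 1653) = -1/1652. Expand this rational in ℤ_19: compute digits iteratively via d_i = x_i mod 19, x_{i+1} = (x_i − d_i)/19. The first 3 digits are (1, 11, 11).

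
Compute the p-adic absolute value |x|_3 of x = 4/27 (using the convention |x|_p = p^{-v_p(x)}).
|4/27|_3 = 27

Step 1 — compute v_3(x) by factoring powers of 3 out of the numerator and denominator: v_3(4/27) = -3. Step 2 — apply |x|_p = p^{-v_p(x)} = 3^{3} = 27.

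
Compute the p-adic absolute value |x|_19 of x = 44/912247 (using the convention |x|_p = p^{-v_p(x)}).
|44/912247|_19 = 130321

Step 1 — compute v_19(x) by factoring powers of 19 out of the numerator and denominator: v_19(44/912247) = -4. Step 2 — apply |x|_p = p^{-v_p(x)} = 19^{4} = 130321.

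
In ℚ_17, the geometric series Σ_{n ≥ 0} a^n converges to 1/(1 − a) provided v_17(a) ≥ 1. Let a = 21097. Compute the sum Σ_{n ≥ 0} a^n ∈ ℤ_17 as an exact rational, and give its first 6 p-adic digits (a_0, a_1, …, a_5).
Σ a^n = 1/(1 − a) = -1/21096;  first 6 digits = (1, 0, 5, 4, 8, 7)

v_17(a) = 2 ≥ 1, so the series converges in ℤ_17 to 1/(1 − a) = 1/(1 − 21097) = -1/21096. Expand this rational in ℤ_17: compute digits iteratively via d_i = x_i mod 17, x_{i+1} = (x_i − d_i)/17. The first 6 digits are (1, 0, 5, 4, 8, 7).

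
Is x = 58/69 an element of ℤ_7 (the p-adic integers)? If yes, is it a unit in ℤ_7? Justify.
x ∈ ℤ_7^× (unit); v_7(x) = 0

ℤ_7 = {x ∈ ℚ_7 : v_7(x) ≥ 0} and ℤ_7^× = {x ∈ ℤ_7 : v_7(x) = 0}. Here v_7(58/69) = v_7(num) − v_7(den) = 0; compare against these criteria.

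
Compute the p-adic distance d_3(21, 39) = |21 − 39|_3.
d_3(21, 39) = 1/9

Step 1 — x − y = 21 − 39 = -18. Step 2 — v_3(-18) = 2 (factor: -18 = −(3^2 · 2); the sign does not affect v_p). Step 3 — |x − y|_3 = 3^{-2} = 1/9.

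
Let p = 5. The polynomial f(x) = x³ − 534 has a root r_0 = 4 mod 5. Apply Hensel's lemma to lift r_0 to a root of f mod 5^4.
r_3 = 244 (mod 625)

Hensel: r_{i+1} = r_i − f(r_i)/f′(r_i) mod 5^{i+2}, where f′(x) = 3x². Iterate:
  r_0 = 4 (mod 5)
  r_1 = 19 (mod 25)
  r_2 = 119 (mod 125)
  r_3 = 244 (mod 625)
Final: r = 244 with f(r) ≡ 0 mod 5^4.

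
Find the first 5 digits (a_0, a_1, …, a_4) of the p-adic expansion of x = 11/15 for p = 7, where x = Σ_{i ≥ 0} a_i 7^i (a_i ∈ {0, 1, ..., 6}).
(a_0, …, a_4) = (4, 0, 6, 1, 3)

v_7(11/15) = 0 (numerator and denominator both coprime to 7), so x ∈ ℤ_7^×. Compute digits iteratively via a_i = x_i mod 7, x_{i+1} = (x_i − a_i)/7, with x_0 = x:
  x_0 = 11/15;  a_0 = 4;  x_1 = (x_0 − 4)/7 = -7/15
  x_1 = -7/15;  a_1 = 0;  x_2 = (x_1 − 0)/7 = -1/15
  x_2 = -1/15;  a_2 = 6;  x_3 = (x_2 − 6)/7 = -13/15
  x_3 = -13/15;  a_3 = 1;  x_4 = (x_3 − 1)/7 = -4/15
  x_4 = -4/15;  a_4 = 3;  x_5 = (x_4 − 3)/7 = -7/15
Digits: (4, 0, 6, 1, 3).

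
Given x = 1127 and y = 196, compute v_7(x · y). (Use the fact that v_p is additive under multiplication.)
v_7(220892) = 4

v_p(x) = 2 (factor: 1127 = 7^2 · 23); v_p(y) = 2 (factor: 196 = 7^2 · 4). Additivity: v_p(xy) = v_p(x) + v_p(y) = 2 + 2 = 4. (Direct check: xy = 220892 = 7^4 · (92).)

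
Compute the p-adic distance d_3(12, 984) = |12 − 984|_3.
d_3(12, 984) = 1/243

Step 1 — x − y = 12 − 984 = -972. Step 2 — v_3(-972) = 5 (factor: -972 = −(3^5 · 4); the sign does not affect v_p). Step 3 — |x − y|_3 = 3^{-5} = 1/243.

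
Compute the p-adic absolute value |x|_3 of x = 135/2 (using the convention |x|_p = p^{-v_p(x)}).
|135/2|_3 = 1/27

Step 1 — compute v_3(x) by factoring powers of 3 out of the numerator and denominator: v_3(135/2) = 3. Step 2 — apply |x|_p = p^{-v_p(x)} = 3^{-3} = 1/27.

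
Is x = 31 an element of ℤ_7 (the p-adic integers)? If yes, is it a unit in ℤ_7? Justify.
x ∈ ℤ_7^× (unit); v_7(x) = 0

ℤ_7 = {x ∈ ℚ_7 : v_7(x) ≥ 0} and ℤ_7^× = {x ∈ ℤ_7 : v_7(x) = 0}. Here v_7(31) = v_7(num) − v_7(den) = 0; compare against these criteria.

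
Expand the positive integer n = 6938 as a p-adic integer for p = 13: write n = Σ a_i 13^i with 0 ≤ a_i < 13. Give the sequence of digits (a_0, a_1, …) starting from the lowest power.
(a_0, a_1, …) = (9, 0, 2, 3)

Repeated division by 13 gives the digits low-to-high: 6938 = 9 + 2·13^2 + 3·13^3. Digit sequence: (9, 0, 2, 3).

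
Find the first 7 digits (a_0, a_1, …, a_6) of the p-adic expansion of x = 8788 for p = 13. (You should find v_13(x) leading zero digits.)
(a_0, …, a_6) = (0, 0, 0, 4, 0, 0, 0)

v_13(8788) = 3, so a_0 = ... = a_2 = 0. Factor out: x = 13^3 · u with u = 4 a unit in ℤ_13. Expand u iteratively via a_{v+i} = u_i mod 13, u_{i+1} = (u_i − a_{v+i})/13:
  u_0 = 4;  a_3 = 4;  u_1 = (u_0 − 4)/13 = 0
  u_1 = 0;  a_4 = 0;  u_2 = (u_1 − 0)/13 = 0
  u_2 = 0;  a_5 = 0;  u_3 = (u_2 − 0)/13 = 0
  u_3 = 0;  a_6 = 0;  u_4 = (u_3 − 0)/13 = 0
Digits: (0, 0, 0, 4, 0, 0, 0).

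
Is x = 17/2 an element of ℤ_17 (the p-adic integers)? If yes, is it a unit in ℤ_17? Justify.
x ∈ ℤ_17 but not a unit; v_17(x) = 1 > 0

ℤ_17 = {x ∈ ℚ_17 : v_17(x) ≥ 0} and ℤ_17^× = {x ∈ ℤ_17 : v_17(x) = 0}. Here v_17(17/2) = v_17(num) − v_17(den) = 1; compare against these criteria.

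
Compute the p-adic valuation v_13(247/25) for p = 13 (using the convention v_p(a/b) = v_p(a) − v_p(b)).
v_13(247/25) = 1

Factor powers of 13 from the numerator and denominator of the reduced fraction: 247 = 13^1 · 19 and 25 = 13^0 · 25. Apply v_p(a/b) = v_p(a) − v_p(b): v_13(247/25) = 1 − 0 = 1.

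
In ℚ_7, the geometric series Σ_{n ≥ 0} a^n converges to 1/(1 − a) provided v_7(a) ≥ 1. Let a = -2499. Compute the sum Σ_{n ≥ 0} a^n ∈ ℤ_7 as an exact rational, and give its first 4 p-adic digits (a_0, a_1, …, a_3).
Σ a^n = 1/(1 − a) = 1/2500;  first 4 digits = (1, 0, 5, 6)

v_7(a) = 2 ≥ 1, so the series converges in ℤ_7 to 1/(1 − a) = 1/(1 − (-2499)) = 1/2500. Expand this rational in ℤ_7: compute digits iteratively via d_i = x_i mod 7, x_{i+1} = (x_i − d_i)/7. The first 4 digits are (1, 0, 5, 6).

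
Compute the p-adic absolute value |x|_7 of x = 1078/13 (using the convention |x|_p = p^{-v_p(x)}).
|1078/13|_7 = 1/49

Step 1 — compute v_7(x) by factoring powers of 7 out of the numerator and denominator: v_7(1078/13) = 2. Step 2 — apply |x|_p = p^{-v_p(x)} = 7^{-2} = 1/49.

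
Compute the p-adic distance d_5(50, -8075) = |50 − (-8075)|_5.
d_5(50, -8075) = 1/625

Step 1 — x − y = 50 − (-8075) = 8125. Step 2 — v_5(8125) = 4 (factor: 8125 = (5^4 · 13); the sign does not affect v_p). Step 3 — |x − y|_5 = 5^{-4} = 1/625.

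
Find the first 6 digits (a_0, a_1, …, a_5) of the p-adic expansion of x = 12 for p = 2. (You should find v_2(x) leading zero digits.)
(a_0, …, a_5) = (0, 0, 1, 1, 0, 0)

v_2(12) = 2, so a_0 = ... = a_1 = 0. Factor out: x = 2^2 · u with u = 3 a unit in ℤ_2. Expand u iteratively via a_{v+i} = u_i mod 2, u_{i+1} = (u_i − a_{v+i})/2:
  u_0 = 3;  a_2 = 1;  u_1 = (u_0 − 1)/2 = 1
  u_1 = 1;  a_3 = 1;  u_2 = (u_1 − 1)/2 = 0
  u_2 = 0;  a_4 = 0;  u_3 = (u_2 − 0)/2 = 0
  u_3 = 0;  a_5 = 0;  u_4 = (u_3 − 0)/2 = 0
Digits: (0, 0, 1, 1, 0, 0).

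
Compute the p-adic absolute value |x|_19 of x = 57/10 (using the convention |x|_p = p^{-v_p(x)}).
|57/10|_19 = 1/19

Step 1 — compute v_19(x) by factoring powers of 19 out of the numerator and denominator: v_19(57/10) = 1. Step 2 — apply |x|_p = p^{-v_p(x)} = 19^{-1} = 1/19.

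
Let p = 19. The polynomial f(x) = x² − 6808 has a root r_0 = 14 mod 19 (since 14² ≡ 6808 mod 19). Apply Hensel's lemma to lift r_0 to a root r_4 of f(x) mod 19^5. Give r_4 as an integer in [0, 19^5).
r_4 = 784239 (mod 2476099)

Hensel's recurrence: r_{i+1} = r_i − f(r_i)·(f′(r_i))^{-1} mod 19^{i+2}, with f′(x) = 2x. Iterate:
  r_0 = 14 (mod 19)
  r_1 = 147 (mod 361)
  r_2 = 2313 (mod 6859)
  r_3 = 2313 (mod 130321)
  r_4 = 784239 (mod 2476099)
Final: r_4 = 784239, and one checks f(r_4) ≡ 0 mod 19^5.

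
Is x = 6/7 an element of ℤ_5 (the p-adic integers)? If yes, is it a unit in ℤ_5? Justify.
x ∈ ℤ_5^× (unit); v_5(x) = 0

ℤ_5 = {x ∈ ℚ_5 : v_5(x) ≥ 0} and ℤ_5^× = {x ∈ ℤ_5 : v_5(x) = 0}. Here v_5(6/7) = v_5(num) − v_5(den) = 0; compare against these criteria.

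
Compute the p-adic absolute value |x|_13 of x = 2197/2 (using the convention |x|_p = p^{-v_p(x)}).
|2197/2|_13 = 1/2197

Step 1 — compute v_13(x) by factoring powers of 13 out of the numerator and denominator: v_13(2197/2) = 3. Step 2 — apply |x|_p = p^{-v_p(x)} = 13^{-3} = 1/2197.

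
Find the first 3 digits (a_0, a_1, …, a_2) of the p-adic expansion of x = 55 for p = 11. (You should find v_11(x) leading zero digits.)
(a_0, …, a_2) = (0, 5, 0)

v_11(55) = 1, so a_0 = ... = a_0 = 0. Factor out: x = 11^1 · u with u = 5 a unit in ℤ_11. Expand u iteratively via a_{v+i} = u_i mod 11, u_{i+1} = (u_i − a_{v+i})/11:
  u_0 = 5;  a_1 = 5;  u_1 = (u_0 − 5)/11 = 0
  u_1 = 0;  a_2 = 0;  u_2 = (u_1 − 0)/11 = 0
Digits: (0, 5, 0).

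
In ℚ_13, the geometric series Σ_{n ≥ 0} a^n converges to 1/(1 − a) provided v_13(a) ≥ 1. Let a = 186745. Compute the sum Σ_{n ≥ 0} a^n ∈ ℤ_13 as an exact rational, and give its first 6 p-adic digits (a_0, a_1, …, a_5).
Σ a^n = 1/(1 − a) = -1/186744;  first 6 digits = (1, 0, 0, 7, 6, 0)

v_13(a) = 3 ≥ 1, so the series converges in ℤ_13 to 1/(1 − a) = 1/(1 − 186745) = -1/186744. Expand this rational in ℤ_13: compute digits iteratively via d_i = x_i mod 13, x_{i+1} = (x_i − d_i)/13. The first 6 digits are (1, 0, 0, 7, 6, 0).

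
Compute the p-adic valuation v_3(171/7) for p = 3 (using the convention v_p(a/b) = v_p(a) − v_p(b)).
v_3(171/7) = 2

Factor powers of 3 from the numerator and denominator of the reduced fraction: 171 = 3^2 · 19 and 7 = 3^0 · 7. Apply v_p(a/b) = v_p(a) − v_p(b): v_3(171/7) = 2 − 0 = 2.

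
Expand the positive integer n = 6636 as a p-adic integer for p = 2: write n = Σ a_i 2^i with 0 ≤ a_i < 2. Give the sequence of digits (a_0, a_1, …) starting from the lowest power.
(a_0, a_1, …) = (0, 0, 1, 1, 0, 1, 1, 1, 1, 0, 0, 1, 1)

Repeated division by 2 gives the digits low-to-high: 6636 = 1·2^2 + 1·2^3 + 1·2^5 + 1·2^6 + 1·2^7 + 1·2^8 + 1·2^11 + 1·2^12. Digit sequence: (0, 0, 1, 1, 0, 1, 1, 1, 1, 0, 0, 1, 1).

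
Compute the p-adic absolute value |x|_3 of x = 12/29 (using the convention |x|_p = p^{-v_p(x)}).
|12/29|_3 = 1/3

Step 1 — compute v_3(x) by factoring powers of 3 out of the numerator and denominator: v_3(12/29) = 1. Step 2 — apply |x|_p = p^{-v_p(x)} = 3^{-1} = 1/3.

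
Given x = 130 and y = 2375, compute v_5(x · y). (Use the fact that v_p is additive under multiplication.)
v_5(308750) = 4

v_p(x) = 1 (factor: 130 = 5^1 · 26); v_p(y) = 3 (factor: 2375 = 5^3 · 19). Additivity: v_p(xy) = v_p(x) + v_p(y) = 1 + 3 = 4. (Direct check: xy = 308750 = 5^4 · (494).)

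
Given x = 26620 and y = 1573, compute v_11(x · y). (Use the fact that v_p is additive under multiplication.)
v_11(41873260) = 5

v_p(x) = 3 (factor: 26620 = 11^3 · 20); v_p(y) = 2 (factor: 1573 = 11^2 · 13). Additivity: v_p(xy) = v_p(x) + v_p(y) = 3 + 2 = 5. (Direct check: xy = 41873260 = 11^5 · (260).)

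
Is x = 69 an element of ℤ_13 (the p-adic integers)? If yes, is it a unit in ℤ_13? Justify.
x ∈ ℤ_13^× (unit); v_13(x) = 0

ℤ_13 = {x ∈ ℚ_13 : v_13(x) ≥ 0} and ℤ_13^× = {x ∈ ℤ_13 : v_13(x) = 0}. Here v_13(69) = v_13(num) − v_13(den) = 0; compare against these criteria.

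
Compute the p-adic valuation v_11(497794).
v_11(497794) = 4

v_11(n) is the largest exponent k such that 11^k divides n. Factor out: 497794 = 11^4 · 34. (Sign doesn't affect v_p.) So v_11(497794) = 4.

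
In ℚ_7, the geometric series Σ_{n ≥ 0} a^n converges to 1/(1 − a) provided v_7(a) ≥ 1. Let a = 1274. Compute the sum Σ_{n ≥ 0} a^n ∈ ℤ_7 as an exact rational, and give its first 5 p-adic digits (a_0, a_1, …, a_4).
Σ a^n = 1/(1 − a) = -1/1273;  first 5 digits = (1, 0, 5, 3, 4)

v_7(a) = 2 ≥ 1, so the series converges in ℤ_7 to 1/(1 − a) = 1/(1 − 1274) = -1/1273. Expand this rational in ℤ_7: compute digits iteratively via d_i = x_i mod 7, x_{i+1} = (x_i − d_i)/7. The first 5 digits are (1, 0, 5, 3, 4).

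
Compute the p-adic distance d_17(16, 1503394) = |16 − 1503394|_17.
d_17(16, 1503394) = 1/83521

Step 1 — x − y = 16 − 1503394 = -1503378. Step 2 — v_17(-1503378) = 4 (factor: -1503378 = −(17^4 · 18); the sign does not affect v_p). Step 3 — |x − y|_17 = 17^{-4} = 1/83521.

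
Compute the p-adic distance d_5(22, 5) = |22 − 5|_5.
d_5(22, 5) = 1

Step 1 — x − y = 22 − 5 = 17. Step 2 — v_5(17) = 0 (factor: 17 = (5^0 · 17); the sign does not affect v_p). Step 3 — |x − y|_5 = 5^{0} = 1.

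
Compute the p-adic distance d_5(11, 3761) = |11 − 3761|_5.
d_5(11, 3761) = 1/625

Step 1 — x − y = 11 − 3761 = -3750. Step 2 — v_5(-3750) = 4 (factor: -3750 = −(5^4 · 6); the sign does not affect v_p). Step 3 — |x − y|_5 = 5^{-4} = 1/625.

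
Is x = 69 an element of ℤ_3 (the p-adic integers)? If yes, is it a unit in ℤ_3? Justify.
x ∈ ℤ_3 but not a unit; v_3(x) = 1 > 0

ℤ_3 = {x ∈ ℚ_3 : v_3(x) ≥ 0} and ℤ_3^× = {x ∈ ℤ_3 : v_3(x) = 0}. Here v_3(69) = v_3(num) − v_3(den) = 1; compare against these criteria.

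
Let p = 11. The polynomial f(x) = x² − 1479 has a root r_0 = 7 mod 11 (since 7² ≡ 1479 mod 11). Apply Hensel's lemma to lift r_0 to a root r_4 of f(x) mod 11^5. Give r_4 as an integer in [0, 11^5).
r_4 = 51465 (mod 161051)

Hensel's recurrence: r_{i+1} = r_i − f(r_i)·(f′(r_i))^{-1} mod 11^{i+2}, with f′(x) = 2x. Iterate:
  r_0 = 7 (mod 11)
  r_1 = 40 (mod 121)
  r_2 = 887 (mod 1331)
  r_3 = 7542 (mod 14641)
  r_4 = 51465 (mod 161051)
Final: r_4 = 51465, and one checks f(r_4) ≡ 0 mod 11^5.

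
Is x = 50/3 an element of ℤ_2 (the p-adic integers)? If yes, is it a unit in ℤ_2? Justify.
x ∈ ℤ_2 but not a unit; v_2(x) = 1 > 0

ℤ_2 = {x ∈ ℚ_2 : v_2(x) ≥ 0} and ℤ_2^× = {x ∈ ℤ_2 : v_2(x) = 0}. Here v_2(50/3) = v_2(num) − v_2(den) = 1; compare against these criteria.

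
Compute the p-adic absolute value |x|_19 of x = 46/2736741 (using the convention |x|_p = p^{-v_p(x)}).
|46/2736741|_19 = 130321

Step 1 — compute v_19(x) by factoring powers of 19 out of the numerator and denominator: v_19(46/2736741) = -4. Step 2 — apply |x|_p = p^{-v_p(x)} = 19^{4} = 130321.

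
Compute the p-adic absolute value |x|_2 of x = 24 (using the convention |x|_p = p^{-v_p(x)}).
|24|_2 = 1/8

Step 1 — compute v_2(x) by factoring powers of 2 out of the numerator and denominator: v_2(24) = 3. Step 2 — apply |x|_p = p^{-v_p(x)} = 2^{-3} = 1/8.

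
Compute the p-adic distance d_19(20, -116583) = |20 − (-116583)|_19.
d_19(20, -116583) = 1/6859

Step 1 — x − y = 20 − (-116583) = 116603. Step 2 — v_19(116603) = 3 (factor: 116603 = (19^3 · 17); the sign does not affect v_p). Step 3 — |x − y|_19 = 19^{-3} = 1/6859.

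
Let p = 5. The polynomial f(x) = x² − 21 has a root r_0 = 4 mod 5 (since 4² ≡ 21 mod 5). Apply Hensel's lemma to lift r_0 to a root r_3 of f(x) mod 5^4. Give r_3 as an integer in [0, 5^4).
r_3 = 164 (mod 625)

Hensel's recurrence: r_{i+1} = r_i − f(r_i)·(f′(r_i))^{-1} mod 5^{i+2}, with f′(x) = 2x. Iterate:
  r_0 = 4 (mod 5)
  r_1 = 14 (mod 25)
  r_2 = 39 (mod 125)
  r_3 = 164 (mod 625)
Final: r_3 = 164, and one checks f(r_3) ≡ 0 mod 5^4.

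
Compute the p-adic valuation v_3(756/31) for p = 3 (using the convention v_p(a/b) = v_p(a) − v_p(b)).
v_3(756/31) = 3

Factor powers of 3 from the numerator and denominator of the reduced fraction: 756 = 3^3 · 28 and 31 = 3^0 · 31. Apply v_p(a/b) = v_p(a) − v_p(b): v_3(756/31) = 3 − 0 = 3.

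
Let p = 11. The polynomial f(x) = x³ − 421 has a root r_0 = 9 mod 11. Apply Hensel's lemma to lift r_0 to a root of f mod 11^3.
r_2 = 548 (mod 1331)

Hensel: r_{i+1} = r_i − f(r_i)/f′(r_i) mod 11^{i+2}, where f′(x) = 3x². Iterate:
  r_0 = 9 (mod 11)
  r_1 = 64 (mod 121)
  r_2 = 548 (mod 1331)
Final: r = 548 with f(r) ≡ 0 mod 11^3.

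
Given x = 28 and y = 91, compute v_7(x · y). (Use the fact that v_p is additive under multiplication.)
v_7(2548) = 2

v_p(x) = 1 (factor: 28 = 7^1 · 4); v_p(y) = 1 (factor: 91 = 7^1 · 13). Additivity: v_p(xy) = v_p(x) + v_p(y) = 1 + 1 = 2. (Direct check: xy = 2548 = 7^2 · (52).)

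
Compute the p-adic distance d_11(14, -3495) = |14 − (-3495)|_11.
d_11(14, -3495) = 1/121

Step 1 — x − y = 14 − (-3495) = 3509. Step 2 — v_11(3509) = 2 (factor: 3509 = (11^2 · 29); the sign does not affect v_p). Step 3 — |x − y|_11 = 11^{-2} = 1/121.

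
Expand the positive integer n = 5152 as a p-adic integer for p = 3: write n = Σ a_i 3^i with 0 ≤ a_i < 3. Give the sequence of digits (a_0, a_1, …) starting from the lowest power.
(a_0, a_1, …) = (1, 1, 2, 1, 0, 0, 1, 2)

Repeated division by 3 gives the digits low-to-high: 5152 = 1 + 1·3^1 + 2·3^2 + 1·3^3 + 1·3^6 + 2·3^7. Digit sequence: (1, 1, 2, 1, 0, 0, 1, 2).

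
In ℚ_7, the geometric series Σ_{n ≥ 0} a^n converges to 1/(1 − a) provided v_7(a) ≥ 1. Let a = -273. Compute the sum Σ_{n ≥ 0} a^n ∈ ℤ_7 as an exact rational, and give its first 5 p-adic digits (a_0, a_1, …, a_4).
Σ a^n = 1/(1 − a) = 1/274;  first 5 digits = (1, 3, 3, 5, 2)

v_7(a) = 1 ≥ 1, so the series converges in ℤ_7 to 1/(1 − a) = 1/(1 − (-273)) = 1/274. Expand this rational in ℤ_7: compute digits iteratively via d_i = x_i mod 7, x_{i+1} = (x_i − d_i)/7. The first 5 digits are (1, 3, 3, 5, 2).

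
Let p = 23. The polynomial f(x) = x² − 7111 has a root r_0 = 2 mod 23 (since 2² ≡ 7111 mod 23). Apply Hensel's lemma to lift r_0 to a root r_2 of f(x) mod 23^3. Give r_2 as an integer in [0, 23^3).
r_2 = 9317 (mod 12167)

Hensel's recurrence: r_{i+1} = r_i − f(r_i)·(f′(r_i))^{-1} mod 23^{i+2}, with f′(x) = 2x. Iterate:
  r_0 = 2 (mod 23)
  r_1 = 324 (mod 529)
  r_2 = 9317 (mod 12167)
Final: r_2 = 9317, and one checks f(r_2) ≡ 0 mod 23^3.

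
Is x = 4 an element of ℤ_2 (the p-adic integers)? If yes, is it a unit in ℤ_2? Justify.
x ∈ ℤ_2 but not a unit; v_2(x) = 2 > 0

ℤ_2 = {x ∈ ℚ_2 : v_2(x) ≥ 0} and ℤ_2^× = {x ∈ ℤ_2 : v_2(x) = 0}. Here v_2(4) = v_2(num) − v_2(den) = 2; compare against these criteria.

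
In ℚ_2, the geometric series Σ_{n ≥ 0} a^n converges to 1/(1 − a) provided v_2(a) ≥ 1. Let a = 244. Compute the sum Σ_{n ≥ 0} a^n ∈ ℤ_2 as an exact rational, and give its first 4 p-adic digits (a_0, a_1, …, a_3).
Σ a^n = 1/(1 − a) = -1/243;  first 4 digits = (1, 0, 1, 0)

v_2(a) = 2 ≥ 1, so the series converges in ℤ_2 to 1/(1 − a) = 1/(1 − 244) = -1/243. Expand this rational in ℤ_2: compute digits iteratively via d_i = x_i mod 2, x_{i+1} = (x_i − d_i)/2. The first 4 digits are (1, 0, 1, 0).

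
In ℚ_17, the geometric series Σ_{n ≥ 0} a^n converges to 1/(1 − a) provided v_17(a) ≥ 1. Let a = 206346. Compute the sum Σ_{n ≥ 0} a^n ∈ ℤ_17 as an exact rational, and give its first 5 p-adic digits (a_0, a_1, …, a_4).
Σ a^n = 1/(1 − a) = -1/206345;  first 5 digits = (1, 0, 0, 8, 2)

v_17(a) = 3 ≥ 1, so the series converges in ℤ_17 to 1/(1 − a) = 1/(1 − 206346) = -1/206345. Expand this rational in ℤ_17: compute digits iteratively via d_i = x_i mod 17, x_{i+1} = (x_i − d_i)/17. The first 5 digits are (1, 0, 0, 8, 2).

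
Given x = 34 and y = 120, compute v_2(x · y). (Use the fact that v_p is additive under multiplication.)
v_2(4080) = 4

v_p(x) = 1 (factor: 34 = 2^1 · 17); v_p(y) = 3 (factor: 120 = 2^3 · 15). Additivity: v_p(xy) = v_p(x) + v_p(y) = 1 + 3 = 4. (Direct check: xy = 4080 = 2^4 · (255).)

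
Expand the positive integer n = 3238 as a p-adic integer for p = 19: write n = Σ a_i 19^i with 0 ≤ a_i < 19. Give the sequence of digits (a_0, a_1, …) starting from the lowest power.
(a_0, a_1, …) = (8, 18, 8)

Repeated division by 19 gives the digits low-to-high: 3238 = 8 + 18·19^1 + 8·19^2. Digit sequence: (8, 18, 8).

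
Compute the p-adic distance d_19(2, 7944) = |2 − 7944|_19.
d_19(2, 7944) = 1/361

Step 1 — x − y = 2 − 7944 = -7942. Step 2 — v_19(-7942) = 2 (factor: -7942 = −(19^2 · 22); the sign does not affect v_p). Step 3 — |x − y|_19 = 19^{-2} = 1/361.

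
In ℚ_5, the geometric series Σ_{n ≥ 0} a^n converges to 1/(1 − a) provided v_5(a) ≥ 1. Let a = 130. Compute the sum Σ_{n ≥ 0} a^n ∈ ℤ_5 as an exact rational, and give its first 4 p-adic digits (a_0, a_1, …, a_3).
Σ a^n = 1/(1 − a) = -1/129;  first 4 digits = (1, 1, 1, 2)

v_5(a) = 1 ≥ 1, so the series converges in ℤ_5 to 1/(1 − a) = 1/(1 − 130) = -1/129. Expand this rational in ℤ_5: compute digits iteratively via d_i = x_i mod 5, x_{i+1} = (x_i − d_i)/5. The first 4 digits are (1, 1, 1, 2).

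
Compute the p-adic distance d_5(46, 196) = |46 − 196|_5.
d_5(46, 196) = 1/25

Step 1 — x − y = 46 − 196 = -150. Step 2 — v_5(-150) = 2 (factor: -150 = −(5^2 · 6); the sign does not affect v_p). Step 3 — |x − y|_5 = 5^{-2} = 1/25.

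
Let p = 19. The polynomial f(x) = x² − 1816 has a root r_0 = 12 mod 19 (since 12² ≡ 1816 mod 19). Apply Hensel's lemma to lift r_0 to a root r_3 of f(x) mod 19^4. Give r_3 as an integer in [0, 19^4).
r_3 = 56879 (mod 130321)

Hensel's recurrence: r_{i+1} = r_i − f(r_i)·(f′(r_i))^{-1} mod 19^{i+2}, with f′(x) = 2x. Iterate:
  r_0 = 12 (mod 19)
  r_1 = 202 (mod 361)
  r_2 = 2007 (mod 6859)
  r_3 = 56879 (mod 130321)
Final: r_3 = 56879, and one checks f(r_3) ≡ 0 mod 19^4.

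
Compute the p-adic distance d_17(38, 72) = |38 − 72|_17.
d_17(38, 72) = 1/17

Step 1 — x − y = 38 − 72 = -34. Step 2 — v_17(-34) = 1 (factor: -34 = −(17^1 · 2); the sign does not affect v_p). Step 3 — |x − y|_17 = 17^{-1} = 1/17.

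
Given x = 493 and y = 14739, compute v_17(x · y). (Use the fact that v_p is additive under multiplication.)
v_17(7266327) = 4

v_p(x) = 1 (factor: 493 = 17^1 · 29); v_p(y) = 3 (factor: 14739 = 17^3 · 3). Additivity: v_p(xy) = v_p(x) + v_p(y) = 1 + 3 = 4. (Direct check: xy = 7266327 = 17^4 · (87).)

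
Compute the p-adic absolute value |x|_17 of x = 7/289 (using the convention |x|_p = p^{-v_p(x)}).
|7/289|_17 = 289

Step 1 — compute v_17(x) by factoring powers of 17 out of the numerator and denominator: v_17(7/289) = -2. Step 2 — apply |x|_p = p^{-v_p(x)} = 17^{2} = 289.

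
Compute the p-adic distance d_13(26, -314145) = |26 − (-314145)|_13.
d_13(26, -314145) = 1/28561

Step 1 — x − y = 26 − (-314145) = 314171. Step 2 — v_13(314171) = 4 (factor: 314171 = (13^4 · 11); the sign does not affect v_p). Step 3 — |x − y|_13 = 13^{-4} = 1/28561.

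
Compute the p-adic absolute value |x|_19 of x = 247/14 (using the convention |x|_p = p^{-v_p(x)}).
|247/14|_19 = 1/19

Step 1 — compute v_19(x) by factoring powers of 19 out of the numerator and denominator: v_19(247/14) = 1. Step 2 — apply |x|_p = p^{-v_p(x)} = 19^{-1} = 1/19.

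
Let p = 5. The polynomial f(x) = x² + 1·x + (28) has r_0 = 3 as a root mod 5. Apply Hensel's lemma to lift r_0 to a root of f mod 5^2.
r_1 = 8 (mod 25)

Hensel: r_{i+1} = r_i − f(r_i)·(f′(r_i))^{-1} mod 5^{i+2}, f′(x) = 2x + 1. Iterate:
  r_0 = 3 (mod 5)
  r_1 = 8 (mod 25)
Final: r = 8 satisfies f(r) ≡ 0 mod 5^2.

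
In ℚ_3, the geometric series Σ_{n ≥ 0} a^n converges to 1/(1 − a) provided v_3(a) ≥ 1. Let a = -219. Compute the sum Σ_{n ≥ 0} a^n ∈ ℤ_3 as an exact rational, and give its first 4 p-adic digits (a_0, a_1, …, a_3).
Σ a^n = 1/(1 − a) = 1/220;  first 4 digits = (1, 2, 0, 0)

v_3(a) = 1 ≥ 1, so the series converges in ℤ_3 to 1/(1 − a) = 1/(1 − (-219)) = 1/220. Expand this rational in ℤ_3: compute digits iteratively via d_i = x_i mod 3, x_{i+1} = (x_i − d_i)/3. The first 4 digits are (1, 2, 0, 0).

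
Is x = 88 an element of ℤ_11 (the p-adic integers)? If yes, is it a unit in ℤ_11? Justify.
x ∈ ℤ_11 but not a unit; v_11(x) = 1 > 0

ℤ_11 = {x ∈ ℚ_11 : v_11(x) ≥ 0} and ℤ_11^× = {x ∈ ℤ_11 : v_11(x) = 0}. Here v_11(88) = v_11(num) − v_11(den) = 1; compare against these criteria.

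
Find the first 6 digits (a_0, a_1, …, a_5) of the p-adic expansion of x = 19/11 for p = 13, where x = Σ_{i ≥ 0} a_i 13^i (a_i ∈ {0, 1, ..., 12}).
(a_0, …, a_5) = (10, 10, 11, 5, 9, 4)

v_13(19/11) = 0 (numerator and denominator both coprime to 13), so x ∈ ℤ_13^×. Compute digits iteratively via a_i = x_i mod 13, x_{i+1} = (x_i − a_i)/13, with x_0 = x:
  x_0 = 19/11;  a_0 = 10;  x_1 = (x_0 − 10)/13 = -7/11
  x_1 = -7/11;  a_1 = 10;  x_2 = (x_1 − 10)/13 = -9/11
  x_2 = -9/11;  a_2 = 11;  x_3 = (x_2 − 11)/13 = -10/11
  x_3 = -10/11;  a_3 = 5;  x_4 = (x_3 − 5)/13 = -5/11
  x_4 = -5/11;  a_4 = 9;  x_5 = (x_4 − 9)/13 = -8/11
  x_5 = -8/11;  a_5 = 4;  x_6 = (x_5 − 4)/13 = -4/11
Digits: (10, 10, 11, 5, 9, 4).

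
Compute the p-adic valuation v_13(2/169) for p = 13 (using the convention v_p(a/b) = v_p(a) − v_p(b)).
v_13(2/169) = -2

Factor powers of 13 from the numerator and denominator of the reduced fraction: 2 = 13^0 · 2 and 169 = 13^2 · 1. Apply v_p(a/b) = v_p(a) − v_p(b): v_13(2/169) = 0 − 2 = -2.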